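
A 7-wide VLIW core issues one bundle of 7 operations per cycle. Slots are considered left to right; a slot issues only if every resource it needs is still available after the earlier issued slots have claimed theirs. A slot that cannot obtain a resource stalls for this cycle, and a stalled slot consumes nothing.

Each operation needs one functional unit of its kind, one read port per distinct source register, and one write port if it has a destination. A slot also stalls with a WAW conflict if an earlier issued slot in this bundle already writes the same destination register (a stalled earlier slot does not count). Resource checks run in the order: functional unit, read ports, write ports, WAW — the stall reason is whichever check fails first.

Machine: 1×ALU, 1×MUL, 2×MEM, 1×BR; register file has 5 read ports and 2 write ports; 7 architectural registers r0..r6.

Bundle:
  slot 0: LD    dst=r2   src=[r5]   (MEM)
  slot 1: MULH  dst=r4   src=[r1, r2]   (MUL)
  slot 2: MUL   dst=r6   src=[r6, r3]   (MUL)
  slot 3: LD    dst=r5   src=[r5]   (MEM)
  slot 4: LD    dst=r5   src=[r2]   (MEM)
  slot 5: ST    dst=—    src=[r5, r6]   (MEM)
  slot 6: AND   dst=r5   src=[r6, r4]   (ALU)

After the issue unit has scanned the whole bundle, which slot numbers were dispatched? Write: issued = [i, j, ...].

slot 0 (MEM): ISSUE — free A1,Mu1,Ld1,B1 rp4 wp1
slot 1 (MUL): ISSUE — free A1,Mu0,Ld1,B1 rp2 wp0
slot 2 (MUL): stall FU — free A1,Mu0,Ld1,B1 rp2 wp0
slot 3 (MEM): stall WR_PORT — free A1,Mu0,Ld1,B1 rp2 wp0
slot 4 (MEM): stall WR_PORT — free A1,Mu0,Ld1,B1 rp2 wp0
slot 5 (MEM): ISSUE — free A1,Mu0,Ld0,B1 rp0 wp0
slot 6 (ALU): stall RD_PORT — free A1,Mu0,Ld0,B1 rp0 wp0

issued = [0, 1, 5]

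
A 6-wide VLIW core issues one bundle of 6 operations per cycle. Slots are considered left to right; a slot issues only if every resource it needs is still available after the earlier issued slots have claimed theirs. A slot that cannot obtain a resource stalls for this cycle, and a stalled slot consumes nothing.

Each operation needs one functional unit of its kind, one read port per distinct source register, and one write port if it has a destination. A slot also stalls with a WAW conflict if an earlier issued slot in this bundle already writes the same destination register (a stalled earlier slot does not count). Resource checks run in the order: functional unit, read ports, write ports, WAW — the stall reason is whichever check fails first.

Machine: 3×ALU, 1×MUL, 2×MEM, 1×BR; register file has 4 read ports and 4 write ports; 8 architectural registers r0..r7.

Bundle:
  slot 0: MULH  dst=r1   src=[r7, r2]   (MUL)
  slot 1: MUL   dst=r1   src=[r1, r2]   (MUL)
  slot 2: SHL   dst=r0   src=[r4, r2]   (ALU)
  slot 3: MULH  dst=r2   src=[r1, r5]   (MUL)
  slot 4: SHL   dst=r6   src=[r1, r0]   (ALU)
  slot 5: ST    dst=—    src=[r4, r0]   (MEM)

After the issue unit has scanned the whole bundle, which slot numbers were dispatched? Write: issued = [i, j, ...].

slot 0 (MUL): ISSUE — free A3,Mu0,Ld2,B1 rp2 wp3
slot 1 (MUL): stall FU — free A3,Mu0,Ld2,B1 rp2 wp3
slot 2 (ALU): ISSUE — free A2,Mu0,Ld2,B1 rp0 wp2
slot 3 (MUL): stall FU — free A2,Mu0,Ld2,B1 rp0 wp2
slot 4 (ALU): stall RD_PORT — free A2,Mu0,Ld2,B1 rp0 wp2
slot 5 (MEM): stall RD_PORT — free A2,Mu0,Ld2,B1 rp0 wp2

issued = [0, 2]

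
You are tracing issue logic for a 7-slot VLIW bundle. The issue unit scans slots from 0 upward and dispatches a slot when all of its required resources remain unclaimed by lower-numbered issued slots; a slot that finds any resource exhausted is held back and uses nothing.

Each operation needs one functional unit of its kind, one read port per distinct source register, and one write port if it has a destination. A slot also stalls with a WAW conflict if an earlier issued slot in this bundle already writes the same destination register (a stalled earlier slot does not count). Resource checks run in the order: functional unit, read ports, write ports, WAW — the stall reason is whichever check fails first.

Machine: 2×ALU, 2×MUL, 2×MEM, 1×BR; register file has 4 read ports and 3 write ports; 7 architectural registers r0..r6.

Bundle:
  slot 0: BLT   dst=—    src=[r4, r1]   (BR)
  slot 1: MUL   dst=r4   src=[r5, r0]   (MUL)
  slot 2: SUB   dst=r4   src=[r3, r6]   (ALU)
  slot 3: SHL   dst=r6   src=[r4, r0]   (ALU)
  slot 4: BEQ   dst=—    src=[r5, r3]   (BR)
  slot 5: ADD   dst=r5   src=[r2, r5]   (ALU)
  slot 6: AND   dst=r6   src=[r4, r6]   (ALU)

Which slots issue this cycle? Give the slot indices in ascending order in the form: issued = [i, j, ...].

issued = [0, 1]

  0. BR ⇒ go  {2A/2Mu/2Ld/0B | 2r 3w}
  1. MUL→r4 ⇒ go  {2A/1Mu/2Ld/0B | 0r 2w}
  2. ALU→r4 ⇒ no(RD_PORT)  {2A/1Mu/2Ld/0B | 0r 2w}
  3. ALU→r6 ⇒ no(RD_PORT)  {2A/1Mu/2Ld/0B | 0r 2w}
  4. BR ⇒ no(FU)  {2A/1Mu/2Ld/0B | 0r 2w}
  5. ALU→r5 ⇒ no(RD_PORT)  {2A/1Mu/2Ld/0B | 0r 2w}
  6. ALU→r6 ⇒ no(RD_PORT)  {2A/1Mu/2Ld/0B | 0r 2w}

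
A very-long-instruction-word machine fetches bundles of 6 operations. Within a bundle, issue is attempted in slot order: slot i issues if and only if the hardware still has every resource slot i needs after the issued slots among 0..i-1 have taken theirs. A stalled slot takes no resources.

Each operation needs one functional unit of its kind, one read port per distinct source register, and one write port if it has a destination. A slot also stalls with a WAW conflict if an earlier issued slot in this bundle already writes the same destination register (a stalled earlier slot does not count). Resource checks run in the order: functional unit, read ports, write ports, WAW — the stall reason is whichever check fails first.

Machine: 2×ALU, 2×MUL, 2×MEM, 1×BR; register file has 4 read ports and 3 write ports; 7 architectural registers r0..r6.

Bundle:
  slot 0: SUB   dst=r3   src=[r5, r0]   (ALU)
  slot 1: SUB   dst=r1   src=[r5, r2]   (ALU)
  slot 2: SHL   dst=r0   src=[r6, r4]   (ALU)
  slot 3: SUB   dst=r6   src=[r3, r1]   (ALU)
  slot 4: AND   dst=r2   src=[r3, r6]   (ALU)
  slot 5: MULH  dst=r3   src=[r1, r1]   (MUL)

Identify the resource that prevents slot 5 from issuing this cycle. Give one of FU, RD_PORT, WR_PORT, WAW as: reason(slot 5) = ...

reason(slot 5) = RD_PORT

  0. ALU→r3 ⇒ go  {1A/2Mu/2Ld/1B | 2r 2w}
  1. ALU→r1 ⇒ go  {0A/2Mu/2Ld/1B | 0r 1w}
  2. ALU→r0 ⇒ no(FU)  {0A/2Mu/2Ld/1B | 0r 1w}
  3. ALU→r6 ⇒ no(FU)  {0A/2Mu/2Ld/1B | 0r 1w}
  4. ALU→r2 ⇒ no(FU)  {0A/2Mu/2Ld/1B | 0r 1w}
  5. MUL→r3 ⇒ no(RD_PORT)  {0A/2Mu/2Ld/1B | 0r 1w}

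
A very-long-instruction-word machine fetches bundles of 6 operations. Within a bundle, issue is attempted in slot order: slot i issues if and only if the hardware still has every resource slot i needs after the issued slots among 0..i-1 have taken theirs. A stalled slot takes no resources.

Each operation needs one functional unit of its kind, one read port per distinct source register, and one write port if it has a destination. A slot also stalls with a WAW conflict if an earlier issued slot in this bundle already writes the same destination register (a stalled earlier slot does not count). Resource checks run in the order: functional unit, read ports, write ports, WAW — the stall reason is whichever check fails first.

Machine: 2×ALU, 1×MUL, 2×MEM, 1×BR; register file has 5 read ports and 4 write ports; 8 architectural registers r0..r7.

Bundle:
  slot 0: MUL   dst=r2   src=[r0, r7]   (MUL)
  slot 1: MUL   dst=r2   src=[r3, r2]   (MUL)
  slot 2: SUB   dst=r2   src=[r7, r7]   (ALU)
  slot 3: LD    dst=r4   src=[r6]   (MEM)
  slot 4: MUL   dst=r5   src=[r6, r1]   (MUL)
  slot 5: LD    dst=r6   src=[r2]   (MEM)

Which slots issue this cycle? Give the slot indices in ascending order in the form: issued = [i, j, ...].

issued = [0, 3, 5]

  0. MUL→r2 ⇒ go  {2A/0Mu/2Ld/1B | 3r 3w}
  1. MUL→r2 ⇒ no(FU)  {2A/0Mu/2Ld/1B | 3r 3w}
  2. ALU→r2 ⇒ no(WAW)  {2A/0Mu/2Ld/1B | 3r 3w}
  3. MEM→r4 ⇒ go  {2A/0Mu/1Ld/1B | 2r 2w}
  4. MUL→r5 ⇒ no(FU)  {2A/0Mu/1Ld/1B | 2r 2w}
  5. MEM→r6 ⇒ go  {2A/0Mu/0Ld/1B | 1r 1w}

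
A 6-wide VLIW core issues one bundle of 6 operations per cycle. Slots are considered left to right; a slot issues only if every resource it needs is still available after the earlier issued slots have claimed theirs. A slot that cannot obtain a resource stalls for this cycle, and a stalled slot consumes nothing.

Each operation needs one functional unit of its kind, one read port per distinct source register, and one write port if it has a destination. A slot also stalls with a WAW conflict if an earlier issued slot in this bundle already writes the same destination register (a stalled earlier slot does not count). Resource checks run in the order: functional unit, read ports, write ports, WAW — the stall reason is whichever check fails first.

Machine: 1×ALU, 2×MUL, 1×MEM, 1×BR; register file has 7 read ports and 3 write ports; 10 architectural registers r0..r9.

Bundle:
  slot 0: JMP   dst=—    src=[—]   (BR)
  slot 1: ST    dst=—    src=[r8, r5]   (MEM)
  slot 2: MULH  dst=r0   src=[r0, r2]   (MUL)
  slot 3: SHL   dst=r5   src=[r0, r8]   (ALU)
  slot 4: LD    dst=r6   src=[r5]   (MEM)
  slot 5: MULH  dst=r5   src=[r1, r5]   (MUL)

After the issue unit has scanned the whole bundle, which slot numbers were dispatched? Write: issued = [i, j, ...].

slot 0 (BR): ISSUE — free A1,Mu2,Ld1,B0 rp7 wp3
slot 1 (MEM): ISSUE — free A1,Mu2,Ld0,B0 rp5 wp3
slot 2 (MUL): ISSUE — free A1,Mu1,Ld0,B0 rp3 wp2
slot 3 (ALU): ISSUE — free A0,Mu1,Ld0,B0 rp1 wp1
slot 4 (MEM): stall FU — free A0,Mu1,Ld0,B0 rp1 wp1
slot 5 (MUL): stall RD_PORT — free A0,Mu1,Ld0,B0 rp1 wp1

issued = [0, 1, 2, 3]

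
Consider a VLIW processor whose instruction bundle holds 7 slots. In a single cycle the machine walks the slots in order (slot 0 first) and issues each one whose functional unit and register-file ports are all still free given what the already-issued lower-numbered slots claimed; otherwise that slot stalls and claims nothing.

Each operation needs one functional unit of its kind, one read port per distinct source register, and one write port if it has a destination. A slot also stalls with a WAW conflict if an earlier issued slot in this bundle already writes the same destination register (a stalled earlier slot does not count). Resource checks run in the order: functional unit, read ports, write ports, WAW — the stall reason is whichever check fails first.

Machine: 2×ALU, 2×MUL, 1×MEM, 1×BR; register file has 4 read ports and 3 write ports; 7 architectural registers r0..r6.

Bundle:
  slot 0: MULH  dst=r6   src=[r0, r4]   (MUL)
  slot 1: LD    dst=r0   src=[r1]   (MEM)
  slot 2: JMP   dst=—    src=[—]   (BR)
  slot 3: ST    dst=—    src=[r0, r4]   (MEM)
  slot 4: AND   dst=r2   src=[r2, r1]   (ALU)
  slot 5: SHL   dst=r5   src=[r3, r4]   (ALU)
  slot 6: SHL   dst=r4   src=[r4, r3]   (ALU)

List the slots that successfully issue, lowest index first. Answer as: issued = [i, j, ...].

issued = [0, 1, 2]

(0) want 1×MUL +2rd +1wr — yes → AL2|MU1|ME1|BR1|rd2|wr2
(1) want 1×MEM +1rd +1wr — yes → AL2|MU1|ME0|BR1|rd1|wr1
(2) want 1×BR +0rd +0wr — yes → AL2|MU1|ME0|BR0|rd1|wr1
(3) want 1×MEM +2rd +0wr — FU → AL2|MU1|ME0|BR0|rd1|wr1
(4) want 1×ALU +2rd +1wr — RD_PORT → AL2|MU1|ME0|BR0|rd1|wr1
(5) want 1×ALU +2rd +1wr — RD_PORT → AL2|MU1|ME0|BR0|rd1|wr1
(6) want 1×ALU +2rd +1wr — RD_PORT → AL2|MU1|ME0|BR0|rd1|wr1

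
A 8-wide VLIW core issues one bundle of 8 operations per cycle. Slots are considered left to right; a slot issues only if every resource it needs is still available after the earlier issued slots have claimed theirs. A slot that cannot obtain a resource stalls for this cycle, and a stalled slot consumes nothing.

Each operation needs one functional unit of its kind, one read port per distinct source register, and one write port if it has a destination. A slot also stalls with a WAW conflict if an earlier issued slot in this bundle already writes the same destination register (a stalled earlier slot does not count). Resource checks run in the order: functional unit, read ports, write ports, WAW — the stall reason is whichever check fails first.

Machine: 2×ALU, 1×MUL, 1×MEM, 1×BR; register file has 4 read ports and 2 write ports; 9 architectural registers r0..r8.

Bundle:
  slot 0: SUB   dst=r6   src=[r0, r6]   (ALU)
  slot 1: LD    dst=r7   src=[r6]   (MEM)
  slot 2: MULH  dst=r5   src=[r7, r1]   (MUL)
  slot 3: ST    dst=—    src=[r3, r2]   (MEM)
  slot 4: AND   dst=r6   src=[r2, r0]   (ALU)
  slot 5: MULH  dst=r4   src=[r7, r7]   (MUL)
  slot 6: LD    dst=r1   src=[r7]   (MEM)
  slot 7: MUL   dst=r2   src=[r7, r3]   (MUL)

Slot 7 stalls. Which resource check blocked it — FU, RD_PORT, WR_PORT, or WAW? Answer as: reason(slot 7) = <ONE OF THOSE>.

reason(slot 7) = RD_PORT

[0] ALU needs rd=2 wr=1: ok; after: ALU=1 MUL=1 MEM=1 BR=1, R=2, W=1
[1] MEM needs rd=1 wr=1: ok; after: ALU=1 MUL=1 MEM=0 BR=1, R=1, W=0
[2] MUL needs rd=2 wr=1: RD_PORT; after: ALU=1 MUL=1 MEM=0 BR=1, R=1, W=0
[3] MEM needs rd=2 wr=0: FU; after: ALU=1 MUL=1 MEM=0 BR=1, R=1, W=0
[4] ALU needs rd=2 wr=1: RD_PORT; after: ALU=1 MUL=1 MEM=0 BR=1, R=1, W=0
[5] MUL needs rd=1 wr=1: WR_PORT; after: ALU=1 MUL=1 MEM=0 BR=1, R=1, W=0
[6] MEM needs rd=1 wr=1: FU; after: ALU=1 MUL=1 MEM=0 BR=1, R=1, W=0
[7] MUL needs rd=2 wr=1: RD_PORT; after: ALU=1 MUL=1 MEM=0 BR=1, R=1, W=0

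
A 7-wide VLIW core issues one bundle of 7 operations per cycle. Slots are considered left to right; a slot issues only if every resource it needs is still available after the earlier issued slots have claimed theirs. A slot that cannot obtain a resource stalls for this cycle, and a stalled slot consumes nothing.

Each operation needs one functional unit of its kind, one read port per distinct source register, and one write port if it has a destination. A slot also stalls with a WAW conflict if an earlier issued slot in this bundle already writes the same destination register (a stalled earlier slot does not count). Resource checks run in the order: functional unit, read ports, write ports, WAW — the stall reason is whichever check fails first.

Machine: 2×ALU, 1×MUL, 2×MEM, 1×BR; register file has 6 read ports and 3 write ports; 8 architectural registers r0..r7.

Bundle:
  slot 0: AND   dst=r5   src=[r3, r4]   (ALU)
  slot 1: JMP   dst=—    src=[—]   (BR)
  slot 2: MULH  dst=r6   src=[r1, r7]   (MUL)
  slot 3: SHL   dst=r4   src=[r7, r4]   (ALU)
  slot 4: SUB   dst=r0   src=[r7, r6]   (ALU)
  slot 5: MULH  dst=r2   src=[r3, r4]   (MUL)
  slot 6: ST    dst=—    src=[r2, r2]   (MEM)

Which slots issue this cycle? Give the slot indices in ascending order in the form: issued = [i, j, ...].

(0) want 1×ALU +2rd +1wr — yes → AL1|MU1|ME2|BR1|rd4|wr2
(1) want 1×BR +0rd +0wr — yes → AL1|MU1|ME2|BR0|rd4|wr2
(2) want 1×MUL +2rd +1wr — yes → AL1|MU0|ME2|BR0|rd2|wr1
(3) want 1×ALU +2rd +1wr — yes → AL0|MU0|ME2|BR0|rd0|wr0
(4) want 1×ALU +2rd +1wr — FU → AL0|MU0|ME2|BR0|rd0|wr0
(5) want 1×MUL +2rd +1wr — FU → AL0|MU0|ME2|BR0|rd0|wr0
(6) want 1×MEM +1rd +0wr — RD_PORT → AL0|MU0|ME2|BR0|rd0|wr0

issued = [0, 1, 2, 3]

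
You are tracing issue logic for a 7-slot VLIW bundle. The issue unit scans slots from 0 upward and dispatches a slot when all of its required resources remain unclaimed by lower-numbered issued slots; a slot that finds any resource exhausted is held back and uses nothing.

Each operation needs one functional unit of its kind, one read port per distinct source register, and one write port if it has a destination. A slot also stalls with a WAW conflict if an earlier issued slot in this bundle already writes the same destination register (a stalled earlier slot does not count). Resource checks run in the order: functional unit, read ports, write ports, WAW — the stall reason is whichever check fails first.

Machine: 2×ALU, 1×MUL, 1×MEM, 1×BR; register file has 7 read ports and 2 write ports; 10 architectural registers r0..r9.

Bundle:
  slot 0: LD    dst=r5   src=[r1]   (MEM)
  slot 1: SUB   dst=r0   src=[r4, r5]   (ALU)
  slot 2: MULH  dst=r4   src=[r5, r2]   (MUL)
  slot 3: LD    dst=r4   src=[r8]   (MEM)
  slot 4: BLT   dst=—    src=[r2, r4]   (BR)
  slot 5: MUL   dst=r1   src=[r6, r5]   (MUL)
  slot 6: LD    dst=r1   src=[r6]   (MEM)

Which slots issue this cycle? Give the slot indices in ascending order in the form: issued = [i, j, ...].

slot 0 (MEM): ISSUE — free A2,Mu1,Ld0,B1 rp6 wp1
slot 1 (ALU): ISSUE — free A1,Mu1,Ld0,B1 rp4 wp0
slot 2 (MUL): stall WR_PORT — free A1,Mu1,Ld0,B1 rp4 wp0
slot 3 (MEM): stall FU — free A1,Mu1,Ld0,B1 rp4 wp0
slot 4 (BR): ISSUE — free A1,Mu1,Ld0,B0 rp2 wp0
slot 5 (MUL): stall WR_PORT — free A1,Mu1,Ld0,B0 rp2 wp0
slot 6 (MEM): stall FU — free A1,Mu1,Ld0,B0 rp2 wp0

issued = [0, 1, 4]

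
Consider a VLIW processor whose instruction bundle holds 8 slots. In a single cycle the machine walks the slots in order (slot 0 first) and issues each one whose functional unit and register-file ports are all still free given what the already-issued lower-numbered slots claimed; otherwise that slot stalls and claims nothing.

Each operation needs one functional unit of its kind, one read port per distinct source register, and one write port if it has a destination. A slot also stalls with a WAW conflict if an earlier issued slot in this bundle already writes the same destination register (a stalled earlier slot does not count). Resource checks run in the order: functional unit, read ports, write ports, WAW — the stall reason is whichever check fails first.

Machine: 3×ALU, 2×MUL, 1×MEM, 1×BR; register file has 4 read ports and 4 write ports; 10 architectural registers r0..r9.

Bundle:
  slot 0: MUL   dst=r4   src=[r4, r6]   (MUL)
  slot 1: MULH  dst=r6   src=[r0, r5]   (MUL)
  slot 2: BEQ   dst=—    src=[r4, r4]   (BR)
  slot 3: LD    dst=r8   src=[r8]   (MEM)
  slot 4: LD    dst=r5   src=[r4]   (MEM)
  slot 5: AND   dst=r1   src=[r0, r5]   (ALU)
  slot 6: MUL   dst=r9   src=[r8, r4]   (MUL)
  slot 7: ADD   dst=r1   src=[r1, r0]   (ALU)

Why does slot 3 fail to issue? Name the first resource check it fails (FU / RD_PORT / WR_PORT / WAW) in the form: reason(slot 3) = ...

reason(slot 3) = RD_PORT

#0 MUL src=r4,r6 dispatched  <A:3 Mu:1 Ld:1 B:1 rd:2 wr:3>
#1 MUL src=r0,r5 dispatched  <A:3 Mu:0 Ld:1 B:1 rd:0 wr:2>
#2 BR src=r4,r4 held:RD_PORT  <A:3 Mu:0 Ld:1 B:1 rd:0 wr:2>
#3 MEM src=r8 held:RD_PORT  <A:3 Mu:0 Ld:1 B:1 rd:0 wr:2>
#4 MEM src=r4 held:RD_PORT  <A:3 Mu:0 Ld:1 B:1 rd:0 wr:2>
#5 ALU src=r0,r5 held:RD_PORT  <A:3 Mu:0 Ld:1 B:1 rd:0 wr:2>
#6 MUL src=r8,r4 held:FU  <A:3 Mu:0 Ld:1 B:1 rd:0 wr:2>
#7 ALU src=r1,r0 held:RD_PORT  <A:3 Mu:0 Ld:1 B:1 rd:0 wr:2>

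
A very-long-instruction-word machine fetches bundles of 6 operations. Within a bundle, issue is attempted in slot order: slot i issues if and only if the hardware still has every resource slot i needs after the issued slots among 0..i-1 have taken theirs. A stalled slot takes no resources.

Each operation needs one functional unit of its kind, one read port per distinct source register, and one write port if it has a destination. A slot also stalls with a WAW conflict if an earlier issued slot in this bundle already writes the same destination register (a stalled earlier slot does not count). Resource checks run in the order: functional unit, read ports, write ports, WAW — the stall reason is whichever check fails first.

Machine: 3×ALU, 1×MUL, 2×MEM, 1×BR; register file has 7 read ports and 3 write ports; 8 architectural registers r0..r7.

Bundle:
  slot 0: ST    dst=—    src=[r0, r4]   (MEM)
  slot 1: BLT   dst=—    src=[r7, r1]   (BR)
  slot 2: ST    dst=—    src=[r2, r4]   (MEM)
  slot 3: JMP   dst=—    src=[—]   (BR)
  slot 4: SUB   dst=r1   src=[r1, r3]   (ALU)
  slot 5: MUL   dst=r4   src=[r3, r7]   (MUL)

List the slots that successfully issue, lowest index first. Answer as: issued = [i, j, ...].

issued = [0, 1, 2]

(0) want 1×MEM +2rd +0wr — yes → AL3|MU1|ME1|BR1|rd5|wr3
(1) want 1×BR +2rd +0wr — yes → AL3|MU1|ME1|BR0|rd3|wr3
(2) want 1×MEM +2rd +0wr — yes → AL3|MU1|ME0|BR0|rd1|wr3
(3) want 1×BR +0rd +0wr — FU → AL3|MU1|ME0|BR0|rd1|wr3
(4) want 1×ALU +2rd +1wr — RD_PORT → AL3|MU1|ME0|BR0|rd1|wr3
(5) want 1×MUL +2rd +1wr — RD_PORT → AL3|MU1|ME0|BR0|rd1|wr3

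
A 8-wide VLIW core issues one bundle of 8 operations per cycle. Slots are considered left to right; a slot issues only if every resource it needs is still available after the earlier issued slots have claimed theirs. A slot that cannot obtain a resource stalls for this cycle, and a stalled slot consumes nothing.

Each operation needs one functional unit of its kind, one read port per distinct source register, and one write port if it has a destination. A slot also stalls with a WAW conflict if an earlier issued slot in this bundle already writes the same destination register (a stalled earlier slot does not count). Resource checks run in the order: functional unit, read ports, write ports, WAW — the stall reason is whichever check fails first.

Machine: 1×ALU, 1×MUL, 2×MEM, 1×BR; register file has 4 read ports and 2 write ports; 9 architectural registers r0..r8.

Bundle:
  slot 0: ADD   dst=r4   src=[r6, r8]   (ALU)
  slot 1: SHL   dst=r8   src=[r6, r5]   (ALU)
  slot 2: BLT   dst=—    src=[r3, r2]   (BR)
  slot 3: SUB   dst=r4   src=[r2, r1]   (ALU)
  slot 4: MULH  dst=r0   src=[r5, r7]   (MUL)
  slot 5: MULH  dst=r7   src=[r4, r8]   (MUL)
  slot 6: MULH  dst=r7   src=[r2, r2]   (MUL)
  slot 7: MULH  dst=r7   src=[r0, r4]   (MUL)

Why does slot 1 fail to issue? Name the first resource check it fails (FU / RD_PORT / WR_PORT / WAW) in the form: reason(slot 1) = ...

reason(slot 1) = FU

slot 0 (ALU): ISSUE — free A0,Mu1,Ld2,B1 rp2 wp1
slot 1 (ALU): stall FU — free A0,Mu1,Ld2,B1 rp2 wp1
slot 2 (BR): ISSUE — free A0,Mu1,Ld2,B0 rp0 wp1
slot 3 (ALU): stall FU — free A0,Mu1,Ld2,B0 rp0 wp1
slot 4 (MUL): stall RD_PORT — free A0,Mu1,Ld2,B0 rp0 wp1
slot 5 (MUL): stall RD_PORT — free A0,Mu1,Ld2,B0 rp0 wp1
slot 6 (MUL): stall RD_PORT — free A0,Mu1,Ld2,B0 rp0 wp1
slot 7 (MUL): stall RD_PORT — free A0,Mu1,Ld2,B0 rp0 wp1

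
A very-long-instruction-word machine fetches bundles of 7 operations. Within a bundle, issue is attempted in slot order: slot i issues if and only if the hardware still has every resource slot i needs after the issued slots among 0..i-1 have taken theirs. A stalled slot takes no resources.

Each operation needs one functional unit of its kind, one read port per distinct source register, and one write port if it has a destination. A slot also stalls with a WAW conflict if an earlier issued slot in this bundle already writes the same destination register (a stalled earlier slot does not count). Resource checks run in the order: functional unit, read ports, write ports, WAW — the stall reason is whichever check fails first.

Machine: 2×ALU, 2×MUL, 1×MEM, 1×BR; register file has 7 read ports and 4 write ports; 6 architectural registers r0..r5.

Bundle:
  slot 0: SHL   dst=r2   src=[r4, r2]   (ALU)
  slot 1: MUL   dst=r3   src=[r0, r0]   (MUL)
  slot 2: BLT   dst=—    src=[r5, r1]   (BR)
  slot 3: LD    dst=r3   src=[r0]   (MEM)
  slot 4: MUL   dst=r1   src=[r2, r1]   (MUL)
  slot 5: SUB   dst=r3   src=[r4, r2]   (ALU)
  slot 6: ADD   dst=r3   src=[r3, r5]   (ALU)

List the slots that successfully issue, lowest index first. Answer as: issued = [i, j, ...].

#0 ALU src=r4,r2 dispatched  <A:1 Mu:2 Ld:1 B:1 rd:5 wr:3>
#1 MUL src=r0,r0 dispatched  <A:1 Mu:1 Ld:1 B:1 rd:4 wr:2>
#2 BR src=r5,r1 dispatched  <A:1 Mu:1 Ld:1 B:0 rd:2 wr:2>
#3 MEM src=r0 held:WAW  <A:1 Mu:1 Ld:1 B:0 rd:2 wr:2>
#4 MUL src=r2,r1 dispatched  <A:1 Mu:0 Ld:1 B:0 rd:0 wr:1>
#5 ALU src=r4,r2 held:RD_PORT  <A:1 Mu:0 Ld:1 B:0 rd:0 wr:1>
#6 ALU src=r3,r5 held:RD_PORT  <A:1 Mu:0 Ld:1 B:0 rd:0 wr:1>

issued = [0, 1, 2, 4]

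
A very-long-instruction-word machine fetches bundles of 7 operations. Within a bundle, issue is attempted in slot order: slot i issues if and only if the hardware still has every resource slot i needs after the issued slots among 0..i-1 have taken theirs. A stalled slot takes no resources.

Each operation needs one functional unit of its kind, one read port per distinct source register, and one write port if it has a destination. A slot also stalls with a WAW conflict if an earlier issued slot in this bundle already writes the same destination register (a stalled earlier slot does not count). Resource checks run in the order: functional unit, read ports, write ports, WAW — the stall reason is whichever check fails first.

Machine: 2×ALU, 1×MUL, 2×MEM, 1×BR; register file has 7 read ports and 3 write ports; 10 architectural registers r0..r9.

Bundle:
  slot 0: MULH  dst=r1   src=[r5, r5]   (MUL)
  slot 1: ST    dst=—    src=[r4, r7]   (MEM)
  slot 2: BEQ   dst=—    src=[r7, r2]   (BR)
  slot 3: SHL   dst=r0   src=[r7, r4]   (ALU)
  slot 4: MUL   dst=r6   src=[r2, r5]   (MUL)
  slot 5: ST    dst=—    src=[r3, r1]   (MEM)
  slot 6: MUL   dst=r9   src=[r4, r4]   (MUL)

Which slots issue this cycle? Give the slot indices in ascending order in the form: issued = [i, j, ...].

issued = [0, 1, 2, 3]

slot 0 (MUL): ISSUE — free A2,Mu0,Ld2,B1 rp6 wp2
slot 1 (MEM): ISSUE — free A2,Mu0,Ld1,B1 rp4 wp2
slot 2 (BR): ISSUE — free A2,Mu0,Ld1,B0 rp2 wp2
slot 3 (ALU): ISSUE — free A1,Mu0,Ld1,B0 rp0 wp1
slot 4 (MUL): stall FU — free A1,Mu0,Ld1,B0 rp0 wp1
slot 5 (MEM): stall RD_PORT — free A1,Mu0,Ld1,B0 rp0 wp1
slot 6 (MUL): stall FU — free A1,Mu0,Ld1,B0 rp0 wp1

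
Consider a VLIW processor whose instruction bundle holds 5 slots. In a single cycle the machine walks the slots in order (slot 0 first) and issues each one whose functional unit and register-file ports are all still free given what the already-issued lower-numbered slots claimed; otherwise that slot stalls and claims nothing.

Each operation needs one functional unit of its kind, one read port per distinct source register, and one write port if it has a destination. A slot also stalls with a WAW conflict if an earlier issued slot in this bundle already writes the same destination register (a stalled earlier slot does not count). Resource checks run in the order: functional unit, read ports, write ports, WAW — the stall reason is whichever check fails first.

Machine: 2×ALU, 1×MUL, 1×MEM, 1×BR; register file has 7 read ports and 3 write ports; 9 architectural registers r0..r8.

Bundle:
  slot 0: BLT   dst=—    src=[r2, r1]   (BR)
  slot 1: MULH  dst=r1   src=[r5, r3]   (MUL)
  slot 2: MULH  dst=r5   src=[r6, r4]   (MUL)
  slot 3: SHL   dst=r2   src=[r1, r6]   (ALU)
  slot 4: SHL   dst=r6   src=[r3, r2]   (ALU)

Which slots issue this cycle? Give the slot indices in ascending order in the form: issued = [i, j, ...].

slot 0 (BR): ISSUE — free A2,Mu1,Ld1,B0 rp5 wp3
slot 1 (MUL): ISSUE — free A2,Mu0,Ld1,B0 rp3 wp2
slot 2 (MUL): stall FU — free A2,Mu0,Ld1,B0 rp3 wp2
slot 3 (ALU): ISSUE — free A1,Mu0,Ld1,B0 rp1 wp1
slot 4 (ALU): stall RD_PORT — free A1,Mu0,Ld1,B0 rp1 wp1

issued = [0, 1, 3]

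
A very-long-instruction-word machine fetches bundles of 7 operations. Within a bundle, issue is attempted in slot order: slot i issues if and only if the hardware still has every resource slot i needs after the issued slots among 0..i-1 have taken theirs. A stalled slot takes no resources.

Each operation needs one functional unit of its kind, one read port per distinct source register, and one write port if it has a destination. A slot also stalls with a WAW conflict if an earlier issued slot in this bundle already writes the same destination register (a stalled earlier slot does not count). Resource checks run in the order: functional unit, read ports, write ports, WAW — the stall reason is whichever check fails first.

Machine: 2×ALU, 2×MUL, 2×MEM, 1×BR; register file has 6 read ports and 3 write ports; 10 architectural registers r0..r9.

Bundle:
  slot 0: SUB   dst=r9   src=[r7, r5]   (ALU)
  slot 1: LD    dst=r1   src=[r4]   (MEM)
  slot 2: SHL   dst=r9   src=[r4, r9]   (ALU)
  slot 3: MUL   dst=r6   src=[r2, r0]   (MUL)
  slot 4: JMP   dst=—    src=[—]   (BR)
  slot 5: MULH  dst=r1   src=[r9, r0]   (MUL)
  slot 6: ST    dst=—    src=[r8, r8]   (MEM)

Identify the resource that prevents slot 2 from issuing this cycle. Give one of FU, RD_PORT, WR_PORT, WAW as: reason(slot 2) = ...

reason(slot 2) = WAW

(0) want 1×ALU +2rd +1wr — yes → AL1|MU2|ME2|BR1|rd4|wr2
(1) want 1×MEM +1rd +1wr — yes → AL1|MU2|ME1|BR1|rd3|wr1
(2) want 1×ALU +2rd +1wr — WAW → AL1|MU2|ME1|BR1|rd3|wr1
(3) want 1×MUL +2rd +1wr — yes → AL1|MU1|ME1|BR1|rd1|wr0
(4) want 1×BR +0rd +0wr — yes → AL1|MU1|ME1|BR0|rd1|wr0
(5) want 1×MUL +2rd +1wr — RD_PORT → AL1|MU1|ME1|BR0|rd1|wr0
(6) want 1×MEM +1rd +0wr — yes → AL1|MU1|ME0|BR0|rd0|wr0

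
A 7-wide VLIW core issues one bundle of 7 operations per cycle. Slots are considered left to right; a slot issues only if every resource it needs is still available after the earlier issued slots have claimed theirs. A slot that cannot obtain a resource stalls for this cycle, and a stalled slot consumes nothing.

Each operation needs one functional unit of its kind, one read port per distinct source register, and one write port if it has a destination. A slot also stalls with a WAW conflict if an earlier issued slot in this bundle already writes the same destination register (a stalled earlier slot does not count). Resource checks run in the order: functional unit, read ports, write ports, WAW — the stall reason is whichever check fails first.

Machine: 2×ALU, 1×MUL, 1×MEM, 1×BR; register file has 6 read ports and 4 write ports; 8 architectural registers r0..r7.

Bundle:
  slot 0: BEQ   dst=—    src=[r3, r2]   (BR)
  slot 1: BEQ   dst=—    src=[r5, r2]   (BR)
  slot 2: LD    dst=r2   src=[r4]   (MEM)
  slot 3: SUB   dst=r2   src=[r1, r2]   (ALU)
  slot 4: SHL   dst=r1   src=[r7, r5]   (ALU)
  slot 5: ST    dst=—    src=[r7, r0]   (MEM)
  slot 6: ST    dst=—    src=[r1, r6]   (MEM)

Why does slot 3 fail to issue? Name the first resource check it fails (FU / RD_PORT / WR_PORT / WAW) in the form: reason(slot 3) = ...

reason(slot 3) = WAW

(0) want 1×BR +2rd +0wr — yes → AL2|MU1|ME1|BR0|rd4|wr4
(1) want 1×BR +2rd +0wr — FU → AL2|MU1|ME1|BR0|rd4|wr4
(2) want 1×MEM +1rd +1wr — yes → AL2|MU1|ME0|BR0|rd3|wr3
(3) want 1×ALU +2rd +1wr — WAW → AL2|MU1|ME0|BR0|rd3|wr3
(4) want 1×ALU +2rd +1wr — yes → AL1|MU1|ME0|BR0|rd1|wr2
(5) want 1×MEM +2rd +0wr — FU → AL1|MU1|ME0|BR0|rd1|wr2
(6) want 1×MEM +2rd +0wr — FU → AL1|MU1|ME0|BR0|rd1|wr2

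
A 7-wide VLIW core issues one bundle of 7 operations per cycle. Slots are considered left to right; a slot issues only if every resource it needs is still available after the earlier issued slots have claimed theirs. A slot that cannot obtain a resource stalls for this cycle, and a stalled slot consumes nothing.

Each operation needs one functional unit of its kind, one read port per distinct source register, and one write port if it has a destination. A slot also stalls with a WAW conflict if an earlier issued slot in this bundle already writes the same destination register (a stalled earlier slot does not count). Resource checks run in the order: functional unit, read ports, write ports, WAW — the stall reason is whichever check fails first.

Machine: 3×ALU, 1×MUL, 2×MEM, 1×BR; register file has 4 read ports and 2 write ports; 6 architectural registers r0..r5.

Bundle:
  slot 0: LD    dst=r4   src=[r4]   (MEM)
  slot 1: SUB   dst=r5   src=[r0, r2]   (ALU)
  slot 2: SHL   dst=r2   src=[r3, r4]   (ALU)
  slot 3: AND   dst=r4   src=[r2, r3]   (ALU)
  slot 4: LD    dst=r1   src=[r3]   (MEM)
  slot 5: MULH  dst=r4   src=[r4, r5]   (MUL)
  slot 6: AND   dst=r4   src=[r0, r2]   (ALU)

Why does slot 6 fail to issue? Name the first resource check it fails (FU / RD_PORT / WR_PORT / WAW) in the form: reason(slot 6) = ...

[0] MEM needs rd=1 wr=1: ok; after: ALU=3 MUL=1 MEM=1 BR=1, R=3, W=1
[1] ALU needs rd=2 wr=1: ok; after: ALU=2 MUL=1 MEM=1 BR=1, R=1, W=0
[2] ALU needs rd=2 wr=1: RD_PORT; after: ALU=2 MUL=1 MEM=1 BR=1, R=1, W=0
[3] ALU needs rd=2 wr=1: RD_PORT; after: ALU=2 MUL=1 MEM=1 BR=1, R=1, W=0
[4] MEM needs rd=1 wr=1: WR_PORT; after: ALU=2 MUL=1 MEM=1 BR=1, R=1, W=0
[5] MUL needs rd=2 wr=1: RD_PORT; after: ALU=2 MUL=1 MEM=1 BR=1, R=1, W=0
[6] ALU needs rd=2 wr=1: RD_PORT; after: ALU=2 MUL=1 MEM=1 BR=1, R=1, W=0

reason(slot 6) = RD_PORT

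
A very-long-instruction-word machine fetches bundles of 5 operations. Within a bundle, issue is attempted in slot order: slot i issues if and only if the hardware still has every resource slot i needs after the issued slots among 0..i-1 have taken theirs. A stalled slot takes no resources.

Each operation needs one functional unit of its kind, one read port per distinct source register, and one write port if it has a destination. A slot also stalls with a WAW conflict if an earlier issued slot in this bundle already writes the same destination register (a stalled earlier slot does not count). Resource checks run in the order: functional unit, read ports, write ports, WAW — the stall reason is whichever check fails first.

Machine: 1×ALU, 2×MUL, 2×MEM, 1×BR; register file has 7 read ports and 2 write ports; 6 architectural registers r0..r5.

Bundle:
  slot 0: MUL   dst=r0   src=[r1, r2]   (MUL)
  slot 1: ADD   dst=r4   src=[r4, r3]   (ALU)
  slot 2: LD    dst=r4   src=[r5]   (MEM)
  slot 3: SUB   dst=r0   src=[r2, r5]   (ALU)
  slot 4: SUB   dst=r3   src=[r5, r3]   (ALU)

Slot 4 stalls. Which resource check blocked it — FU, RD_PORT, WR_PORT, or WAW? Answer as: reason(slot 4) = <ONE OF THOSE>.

#0 MUL src=r1,r2 dispatched  <A:1 Mu:1 Ld:2 B:1 rd:5 wr:1>
#1 ALU src=r4,r3 dispatched  <A:0 Mu:1 Ld:2 B:1 rd:3 wr:0>
#2 MEM src=r5 held:WR_PORT  <A:0 Mu:1 Ld:2 B:1 rd:3 wr:0>
#3 ALU src=r2,r5 held:FU  <A:0 Mu:1 Ld:2 B:1 rd:3 wr:0>
#4 ALU src=r5,r3 held:FU  <A:0 Mu:1 Ld:2 B:1 rd:3 wr:0>

reason(slot 4) = FU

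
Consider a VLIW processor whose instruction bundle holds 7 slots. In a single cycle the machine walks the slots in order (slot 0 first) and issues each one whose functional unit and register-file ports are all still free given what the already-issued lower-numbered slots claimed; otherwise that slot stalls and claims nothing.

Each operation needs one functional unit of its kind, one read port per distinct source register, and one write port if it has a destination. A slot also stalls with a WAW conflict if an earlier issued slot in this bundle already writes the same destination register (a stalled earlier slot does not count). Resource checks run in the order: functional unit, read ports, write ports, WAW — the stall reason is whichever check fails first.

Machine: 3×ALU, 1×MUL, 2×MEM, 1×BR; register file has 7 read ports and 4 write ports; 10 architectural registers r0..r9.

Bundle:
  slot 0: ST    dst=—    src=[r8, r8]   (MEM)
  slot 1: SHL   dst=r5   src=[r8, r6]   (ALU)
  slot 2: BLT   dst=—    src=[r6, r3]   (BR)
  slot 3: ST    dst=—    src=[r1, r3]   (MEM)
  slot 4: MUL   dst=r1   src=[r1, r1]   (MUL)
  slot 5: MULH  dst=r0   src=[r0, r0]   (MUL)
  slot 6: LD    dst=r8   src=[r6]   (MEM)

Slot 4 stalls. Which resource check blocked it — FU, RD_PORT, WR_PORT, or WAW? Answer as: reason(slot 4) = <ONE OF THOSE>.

slot 0 (MEM): ISSUE — free A3,Mu1,Ld1,B1 rp6 wp4
slot 1 (ALU): ISSUE — free A2,Mu1,Ld1,B1 rp4 wp3
slot 2 (BR): ISSUE — free A2,Mu1,Ld1,B0 rp2 wp3
slot 3 (MEM): ISSUE — free A2,Mu1,Ld0,B0 rp0 wp3
slot 4 (MUL): stall RD_PORT — free A2,Mu1,Ld0,B0 rp0 wp3
slot 5 (MUL): stall RD_PORT — free A2,Mu1,Ld0,B0 rp0 wp3
slot 6 (MEM): stall FU — free A2,Mu1,Ld0,B0 rp0 wp3

reason(slot 4) = RD_PORT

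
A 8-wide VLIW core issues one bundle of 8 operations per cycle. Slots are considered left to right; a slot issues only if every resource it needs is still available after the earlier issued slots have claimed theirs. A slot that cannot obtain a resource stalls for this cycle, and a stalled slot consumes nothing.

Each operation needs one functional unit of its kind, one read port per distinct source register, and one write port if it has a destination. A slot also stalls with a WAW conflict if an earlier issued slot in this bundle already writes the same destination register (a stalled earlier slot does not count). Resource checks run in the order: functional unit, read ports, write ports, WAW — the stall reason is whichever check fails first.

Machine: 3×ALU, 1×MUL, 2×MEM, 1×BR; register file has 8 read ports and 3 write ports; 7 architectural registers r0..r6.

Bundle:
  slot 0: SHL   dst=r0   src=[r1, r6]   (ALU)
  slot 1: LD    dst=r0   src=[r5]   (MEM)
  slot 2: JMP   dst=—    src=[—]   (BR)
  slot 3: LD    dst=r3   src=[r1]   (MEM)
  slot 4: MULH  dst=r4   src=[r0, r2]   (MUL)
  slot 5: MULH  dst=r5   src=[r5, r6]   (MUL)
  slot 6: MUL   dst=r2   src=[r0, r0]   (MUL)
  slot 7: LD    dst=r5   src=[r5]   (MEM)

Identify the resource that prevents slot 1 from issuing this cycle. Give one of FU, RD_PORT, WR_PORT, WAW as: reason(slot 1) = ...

reason(slot 1) = WAW

  0. ALU→r0 ⇒ go  {2A/1Mu/2Ld/1B | 6r 2w}
  1. MEM→r0 ⇒ no(WAW)  {2A/1Mu/2Ld/1B | 6r 2w}
  2. BR ⇒ go  {2A/1Mu/2Ld/0B | 6r 2w}
  3. MEM→r3 ⇒ go  {2A/1Mu/1Ld/0B | 5r 1w}
  4. MUL→r4 ⇒ go  {2A/0Mu/1Ld/0B | 3r 0w}
  5. MUL→r5 ⇒ no(FU)  {2A/0Mu/1Ld/0B | 3r 0w}
  6. MUL→r2 ⇒ no(FU)  {2A/0Mu/1Ld/0B | 3r 0w}
  7. MEM→r5 ⇒ no(WR_PORT)  {2A/0Mu/1Ld/0B | 3r 0w}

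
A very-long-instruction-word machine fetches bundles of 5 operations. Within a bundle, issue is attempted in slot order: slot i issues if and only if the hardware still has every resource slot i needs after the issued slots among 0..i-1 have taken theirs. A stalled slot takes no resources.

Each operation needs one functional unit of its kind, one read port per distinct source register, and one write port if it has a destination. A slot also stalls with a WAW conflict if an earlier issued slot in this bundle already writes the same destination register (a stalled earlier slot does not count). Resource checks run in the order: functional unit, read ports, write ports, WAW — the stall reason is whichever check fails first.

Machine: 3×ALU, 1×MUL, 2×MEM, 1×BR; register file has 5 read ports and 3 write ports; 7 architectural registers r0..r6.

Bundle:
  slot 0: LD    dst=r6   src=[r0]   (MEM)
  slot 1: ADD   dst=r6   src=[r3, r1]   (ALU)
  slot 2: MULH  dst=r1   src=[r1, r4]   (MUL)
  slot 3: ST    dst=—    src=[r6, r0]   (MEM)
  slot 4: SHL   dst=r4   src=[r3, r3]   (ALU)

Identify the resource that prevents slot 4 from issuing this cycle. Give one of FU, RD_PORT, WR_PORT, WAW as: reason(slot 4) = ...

reason(slot 4) = RD_PORT

#0 MEM src=r0 dispatched  <A:3 Mu:1 Ld:1 B:1 rd:4 wr:2>
#1 ALU src=r3,r1 held:WAW  <A:3 Mu:1 Ld:1 B:1 rd:4 wr:2>
#2 MUL src=r1,r4 dispatched  <A:3 Mu:0 Ld:1 B:1 rd:2 wr:1>
#3 MEM src=r6,r0 dispatched  <A:3 Mu:0 Ld:0 B:1 rd:0 wr:1>
#4 ALU src=r3,r3 held:RD_PORT  <A:3 Mu:0 Ld:0 B:1 rd:0 wr:1>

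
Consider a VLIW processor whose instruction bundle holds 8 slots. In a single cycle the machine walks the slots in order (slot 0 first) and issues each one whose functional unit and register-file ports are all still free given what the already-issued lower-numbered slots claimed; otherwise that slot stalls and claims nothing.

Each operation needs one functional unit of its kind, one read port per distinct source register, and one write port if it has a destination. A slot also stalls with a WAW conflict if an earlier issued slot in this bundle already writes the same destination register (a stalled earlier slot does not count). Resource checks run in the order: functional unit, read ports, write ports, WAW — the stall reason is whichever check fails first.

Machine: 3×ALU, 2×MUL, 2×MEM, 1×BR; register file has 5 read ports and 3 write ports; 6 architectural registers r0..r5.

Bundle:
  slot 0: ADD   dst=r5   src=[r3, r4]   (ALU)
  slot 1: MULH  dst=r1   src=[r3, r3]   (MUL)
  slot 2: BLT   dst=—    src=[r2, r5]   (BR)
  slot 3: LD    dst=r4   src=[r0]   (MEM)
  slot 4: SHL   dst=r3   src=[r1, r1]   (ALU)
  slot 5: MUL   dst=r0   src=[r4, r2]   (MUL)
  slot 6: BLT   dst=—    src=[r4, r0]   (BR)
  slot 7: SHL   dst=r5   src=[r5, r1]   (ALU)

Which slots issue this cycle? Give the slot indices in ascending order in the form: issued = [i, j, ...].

(0) want 1×ALU +2rd +1wr — yes → AL2|MU2|ME2|BR1|rd3|wr2
(1) want 1×MUL +1rd +1wr — yes → AL2|MU1|ME2|BR1|rd2|wr1
(2) want 1×BR +2rd +0wr — yes → AL2|MU1|ME2|BR0|rd0|wr1
(3) want 1×MEM +1rd +1wr — RD_PORT → AL2|MU1|ME2|BR0|rd0|wr1
(4) want 1×ALU +1rd +1wr — RD_PORT → AL2|MU1|ME2|BR0|rd0|wr1
(5) want 1×MUL +2rd +1wr — RD_PORT → AL2|MU1|ME2|BR0|rd0|wr1
(6) want 1×BR +2rd +0wr — FU → AL2|MU1|ME2|BR0|rd0|wr1
(7) want 1×ALU +2rd +1wr — RD_PORT → AL2|MU1|ME2|BR0|rd0|wr1

issued = [0, 1, 2]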